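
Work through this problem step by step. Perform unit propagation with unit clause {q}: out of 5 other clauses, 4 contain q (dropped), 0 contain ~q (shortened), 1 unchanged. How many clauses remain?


Satisfied (removed): 4
Shortened (remain): 0
Unchanged (remain): 1
Remaining = 0 + 1 = 1

1


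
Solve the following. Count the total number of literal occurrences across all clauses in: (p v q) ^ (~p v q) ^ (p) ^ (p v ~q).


Counting literals in each clause:
Clause 1: 2 literal(s)
Clause 2: 2 literal(s)
Clause 3: 1 literal(s)
Clause 4: 2 literal(s)
Total = 7

7


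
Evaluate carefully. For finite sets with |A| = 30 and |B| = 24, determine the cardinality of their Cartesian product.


The Cartesian product A x B contains all ordered pairs (a, b).
|A x B| = |A| * |B| = 30 * 24 = 720

720


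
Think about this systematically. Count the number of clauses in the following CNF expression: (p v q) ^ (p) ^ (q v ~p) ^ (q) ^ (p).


A CNF formula is a conjunction of clauses.
Clauses are separated by ^.
Counting the conjuncts: 5 clauses.

5


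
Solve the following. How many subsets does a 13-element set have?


The power set of a set with n elements has 2^n elements.
|P(S)| = 2^13 = 8192

8192


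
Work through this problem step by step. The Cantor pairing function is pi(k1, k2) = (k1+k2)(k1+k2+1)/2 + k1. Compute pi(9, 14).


k1 + k2 = 23
(k1+k2)(k1+k2+1)/2 = 23 * 24 / 2 = 276
pi = 276 + 9 = 285

285


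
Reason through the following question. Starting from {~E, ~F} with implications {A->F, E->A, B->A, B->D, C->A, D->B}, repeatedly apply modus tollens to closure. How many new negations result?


Initial negated facts: {~E, ~F}
Apply modus tollens to closure:
  ~F and A->F  =>  ~A
  ~A and B->A  =>  ~B
  ~A and C->A  =>  ~C
  ~B and D->B  =>  ~D
Final negated: {~A, ~B, ~C, ~D, ~E, ~F}
New negations: {~A, ~B, ~C, ~D}
Count = 4

4


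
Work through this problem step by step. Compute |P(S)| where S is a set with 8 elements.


The power set of a set with n elements has 2^n elements.
|P(S)| = 2^8 = 256

256


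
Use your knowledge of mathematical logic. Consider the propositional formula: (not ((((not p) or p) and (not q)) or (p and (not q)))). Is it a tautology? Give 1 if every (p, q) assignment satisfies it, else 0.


Check all 4 assignments:
p=0, q=0: 0
p=0, q=1: 1
p=1, q=0: 0
p=1, q=1: 1
Satisfying count = 2/4.
Tautology iff count = 4: no.

0


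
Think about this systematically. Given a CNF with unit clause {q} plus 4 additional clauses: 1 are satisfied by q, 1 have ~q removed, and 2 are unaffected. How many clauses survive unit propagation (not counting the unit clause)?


Satisfied (removed): 1
Shortened (remain): 1
Unchanged (remain): 2
Remaining = 1 + 2 = 3

3


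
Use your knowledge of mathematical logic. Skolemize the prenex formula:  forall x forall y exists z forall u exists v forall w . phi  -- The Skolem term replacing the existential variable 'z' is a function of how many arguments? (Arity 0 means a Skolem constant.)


Quantifier prefix: forall x forall y exists z forall u exists v forall w
'z' is existentially quantified at position 3.
Universal variables preceding it: x, y
Skolem function arity = 2

2


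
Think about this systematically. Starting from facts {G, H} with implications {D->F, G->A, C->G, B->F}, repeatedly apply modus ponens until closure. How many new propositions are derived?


Initial facts: {G, H}
Apply modus ponens to closure:
  G and G->A  =>  A
Final known: {A, G, H}
New propositions: {A}
Count = 1

1


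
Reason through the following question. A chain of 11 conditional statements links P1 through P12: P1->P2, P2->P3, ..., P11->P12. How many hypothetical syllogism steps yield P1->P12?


With 11 implications in a chain connecting 12 propositions:
P1->P2, P2->P3, ..., P11->P12
Steps needed = (number of implications) - 1 = 11 - 1 = 10

10


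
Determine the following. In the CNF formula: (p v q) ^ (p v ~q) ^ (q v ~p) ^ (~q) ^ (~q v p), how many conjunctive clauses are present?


A CNF formula is a conjunction of clauses.
Clauses are separated by ^.
Counting the conjuncts: 5 clauses.

5


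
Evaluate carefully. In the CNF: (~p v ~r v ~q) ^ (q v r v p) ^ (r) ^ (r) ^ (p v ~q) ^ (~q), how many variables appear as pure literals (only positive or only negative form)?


Check each variable for pure literal status:
p: mixed (not pure)
q: mixed (not pure)
r: mixed (not pure)
Pure literal count = 0

0


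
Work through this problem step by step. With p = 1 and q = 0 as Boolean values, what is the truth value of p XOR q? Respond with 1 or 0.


p = 1, q = 0
Operation: p XOR q
Evaluate: 1 XOR 0 = 1

1


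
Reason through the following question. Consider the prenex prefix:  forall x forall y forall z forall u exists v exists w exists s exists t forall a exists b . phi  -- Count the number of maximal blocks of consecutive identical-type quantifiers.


Quantifier-type sequence: A A A A E E E E A E  (A=forall, E=exists)
Group into maximal same-type runs:
  Ax4 | Ex4 | Ax1 | Ex1
Number of blocks = 4

4


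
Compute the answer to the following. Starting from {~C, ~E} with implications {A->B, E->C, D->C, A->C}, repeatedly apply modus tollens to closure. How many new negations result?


Initial negated facts: {~C, ~E}
Apply modus tollens to closure:
  ~C and D->C  =>  ~D
  ~C and A->C  =>  ~A
Final negated: {~A, ~C, ~D, ~E}
New negations: {~A, ~D}
Count = 2

2


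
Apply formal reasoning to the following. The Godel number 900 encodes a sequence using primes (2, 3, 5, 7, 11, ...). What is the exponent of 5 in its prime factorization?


Factorize 900 by dividing by 5 repeatedly.
Division steps: 5 divides 900 exactly 2 time(s).
Exponent of 5 = 2

2


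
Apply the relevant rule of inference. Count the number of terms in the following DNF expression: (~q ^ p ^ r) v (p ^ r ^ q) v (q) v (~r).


A DNF formula is a disjunction of terms (conjunctions).
Terms are separated by v.
Counting the disjuncts: 4 terms.

4


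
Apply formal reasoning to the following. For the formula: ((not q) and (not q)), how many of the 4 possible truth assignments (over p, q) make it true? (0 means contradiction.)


Check all 4 assignments:
p=0, q=0: 1
p=0, q=1: 0
p=1, q=0: 1
p=1, q=1: 0
Count of True = 2

2


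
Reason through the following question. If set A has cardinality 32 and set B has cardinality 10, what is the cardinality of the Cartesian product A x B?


The Cartesian product A x B contains all ordered pairs (a, b).
|A x B| = |A| * |B| = 32 * 10 = 320

320


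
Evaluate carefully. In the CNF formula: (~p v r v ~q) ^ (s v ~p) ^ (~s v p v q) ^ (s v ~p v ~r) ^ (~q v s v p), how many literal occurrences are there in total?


Counting literals in each clause:
Clause 1: 3 literal(s)
Clause 2: 2 literal(s)
Clause 3: 3 literal(s)
Clause 4: 3 literal(s)
Clause 5: 3 literal(s)
Total = 14

14


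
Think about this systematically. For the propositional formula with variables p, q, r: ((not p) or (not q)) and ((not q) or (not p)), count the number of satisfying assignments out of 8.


Evaluate all 8 assignments for p, q, r:
p=0, q=0, r=0: 1
p=0, q=0, r=1: 1
p=0, q=1, r=0: 1
p=0, q=1, r=1: 1
p=1, q=0, r=0: 1
p=1, q=0, r=1: 1
p=1, q=1, r=0: 0
p=1, q=1, r=1: 0
Satisfying count = 6

6


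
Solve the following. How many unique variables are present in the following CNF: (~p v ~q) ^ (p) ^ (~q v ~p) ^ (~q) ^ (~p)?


Identify each variable that appears in the formula.
Variables found: p, q
Count = 2

2


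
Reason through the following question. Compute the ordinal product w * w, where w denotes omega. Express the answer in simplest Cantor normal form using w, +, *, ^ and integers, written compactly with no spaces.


Compute w * w.
Ordinal * is associative and left-distributive over +, but NOT commutative; for finite n>1, n*w = w but w*n stays w*n.
w * w = w^2 by definition.
Result = w^2

w^2


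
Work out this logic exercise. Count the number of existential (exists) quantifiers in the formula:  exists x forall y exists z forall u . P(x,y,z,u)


Quantifier prefix: exists x forall y exists z forall u
Mark each quantifier type:
  E U E U
Universal count = 2, Existential count = 2
Asked for existential (exists) quantifiers: 2

2


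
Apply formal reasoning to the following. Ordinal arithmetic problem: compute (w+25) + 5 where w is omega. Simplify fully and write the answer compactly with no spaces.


Compute (w+25) + 5.
Ordinal + is associative but NOT commutative; for finite n>0, n + w = w but w + n stays w+n.
By associativity: (w+25) + 5 = w + (25+5) = w+30.
Result = w+30

w+30


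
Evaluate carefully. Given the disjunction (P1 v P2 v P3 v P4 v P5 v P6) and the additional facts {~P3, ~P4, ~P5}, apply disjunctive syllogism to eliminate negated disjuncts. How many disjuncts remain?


Original disjuncts (6): P1, P2, P3, P4, P5, P6
Negated (eliminate): ~P3, ~P4, ~P5
Remaining disjuncts: P1, P2, P6
Count = 6 - 3 = 3

3


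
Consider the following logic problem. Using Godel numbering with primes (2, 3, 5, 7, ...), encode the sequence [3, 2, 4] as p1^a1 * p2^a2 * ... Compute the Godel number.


Encode each element as an exponent of the corresponding prime:
  2^3 = 8
  3^2 = 9
  5^4 = 625
Product = 8 * 9 * 625 = 45000

45000


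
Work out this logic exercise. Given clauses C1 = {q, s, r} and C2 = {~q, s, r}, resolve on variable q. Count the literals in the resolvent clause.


Remove q from C1 and ~q from C2.
C1 remainder: {s, r}
C2 remainder: {s, r}
Union (resolvent): {r, s}
Resolvent has 2 literal(s).

2


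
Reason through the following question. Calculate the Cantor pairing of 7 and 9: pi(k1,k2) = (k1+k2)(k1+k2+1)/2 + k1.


k1 + k2 = 16
(k1+k2)(k1+k2+1)/2 = 16 * 17 / 2 = 136
pi = 136 + 7 = 143

143


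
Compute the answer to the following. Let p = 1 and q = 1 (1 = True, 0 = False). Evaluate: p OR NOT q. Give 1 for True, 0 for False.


p = 1, q = 1
Operation: p OR NOT q
Evaluate: 1 OR NOT 1 = 1

1


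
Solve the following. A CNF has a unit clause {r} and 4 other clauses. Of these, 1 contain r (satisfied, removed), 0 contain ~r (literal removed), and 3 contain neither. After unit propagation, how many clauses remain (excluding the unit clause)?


Satisfied (removed): 1
Shortened (remain): 0
Unchanged (remain): 3
Remaining = 0 + 3 = 3

3


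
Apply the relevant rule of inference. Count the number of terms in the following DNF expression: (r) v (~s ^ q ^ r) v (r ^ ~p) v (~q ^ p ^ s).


A DNF formula is a disjunction of terms (conjunctions).
Terms are separated by v.
Counting the disjuncts: 4 terms.

4


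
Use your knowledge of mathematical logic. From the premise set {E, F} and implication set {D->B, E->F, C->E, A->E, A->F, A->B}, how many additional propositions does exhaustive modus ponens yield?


Initial facts: {E, F}
Apply modus ponens to closure:
  (no implication fires)
Final known: {E, F}
New propositions: {(none)}
Count = 0

0


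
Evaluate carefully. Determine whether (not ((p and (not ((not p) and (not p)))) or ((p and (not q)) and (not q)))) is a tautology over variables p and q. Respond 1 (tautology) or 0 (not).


Check all 4 assignments:
p=0, q=0: 1
p=0, q=1: 1
p=1, q=0: 0
p=1, q=1: 0
Satisfying count = 2/4.
Tautology iff count = 4: no.

0


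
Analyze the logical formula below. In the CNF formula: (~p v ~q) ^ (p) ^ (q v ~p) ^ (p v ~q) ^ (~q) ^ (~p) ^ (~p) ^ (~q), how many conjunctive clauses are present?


A CNF formula is a conjunction of clauses.
Clauses are separated by ^.
Counting the conjuncts: 8 clauses.

8


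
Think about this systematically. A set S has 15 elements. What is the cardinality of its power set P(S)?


The power set of a set with n elements has 2^n elements.
|P(S)| = 2^15 = 32768

32768


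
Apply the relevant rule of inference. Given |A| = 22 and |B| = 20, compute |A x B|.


The Cartesian product A x B contains all ordered pairs (a, b).
|A x B| = |A| * |B| = 22 * 20 = 440

440


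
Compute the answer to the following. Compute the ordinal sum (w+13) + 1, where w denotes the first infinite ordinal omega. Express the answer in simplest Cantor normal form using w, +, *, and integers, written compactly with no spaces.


Compute (w+13) + 1.
Ordinal + is associative but NOT commutative; for finite n>0, n + w = w but w + n stays w+n.
By associativity: (w+13) + 1 = w + (13+1) = w+14.
Result = w+14

w+14


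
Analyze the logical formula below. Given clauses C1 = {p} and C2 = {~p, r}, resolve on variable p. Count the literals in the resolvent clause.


Remove p from C1 and ~p from C2.
C1 remainder: {}
C2 remainder: {r}
Union (resolvent): {r}
Resolvent has 1 literal(s).

1


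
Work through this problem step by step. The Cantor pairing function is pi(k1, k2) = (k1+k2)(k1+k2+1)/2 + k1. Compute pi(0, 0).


k1 + k2 = 0
(k1+k2)(k1+k2+1)/2 = 0 * 1 / 2 = 0
pi = 0 + 0 = 0

0


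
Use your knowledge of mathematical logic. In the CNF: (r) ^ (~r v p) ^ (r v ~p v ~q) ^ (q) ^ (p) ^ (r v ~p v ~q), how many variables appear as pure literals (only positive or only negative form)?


Check each variable for pure literal status:
p: mixed (not pure)
q: mixed (not pure)
r: mixed (not pure)
Pure literal count = 0

0


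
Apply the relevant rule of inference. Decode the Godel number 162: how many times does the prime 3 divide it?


Factorize 162 by dividing by 3 repeatedly.
Division steps: 3 divides 162 exactly 4 time(s).
Exponent of 3 = 4

4


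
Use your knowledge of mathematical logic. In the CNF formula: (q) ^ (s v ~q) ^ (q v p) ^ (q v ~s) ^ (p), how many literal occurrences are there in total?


Counting literals in each clause:
Clause 1: 1 literal(s)
Clause 2: 2 literal(s)
Clause 3: 2 literal(s)
Clause 4: 2 literal(s)
Clause 5: 1 literal(s)
Total = 8

8


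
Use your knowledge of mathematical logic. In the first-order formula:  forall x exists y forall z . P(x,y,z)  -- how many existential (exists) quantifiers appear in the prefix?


Quantifier prefix: forall x exists y forall z
Mark each quantifier type:
  U E U
Universal count = 2, Existential count = 1
Asked for existential (exists) quantifiers: 1

1


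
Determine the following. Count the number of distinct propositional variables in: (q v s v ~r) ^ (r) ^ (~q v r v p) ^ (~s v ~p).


Identify each variable that appears in the formula.
Variables found: p, q, r, s
Count = 4

4


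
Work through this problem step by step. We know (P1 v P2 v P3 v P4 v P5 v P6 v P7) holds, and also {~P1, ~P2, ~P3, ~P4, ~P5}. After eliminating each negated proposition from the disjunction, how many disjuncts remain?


Original disjuncts (7): P1, P2, P3, P4, P5, P6, P7
Negated (eliminate): ~P1, ~P2, ~P3, ~P4, ~P5
Remaining disjuncts: P6, P7
Count = 7 - 5 = 2

2


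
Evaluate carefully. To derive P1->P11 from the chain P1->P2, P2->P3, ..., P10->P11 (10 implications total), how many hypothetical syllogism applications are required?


With 10 implications in a chain connecting 11 propositions:
P1->P2, P2->P3, ..., P10->P11
Steps needed = (number of implications) - 1 = 10 - 1 = 9

9


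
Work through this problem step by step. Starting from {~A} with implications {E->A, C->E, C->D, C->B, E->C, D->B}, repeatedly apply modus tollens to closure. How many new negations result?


Initial negated facts: {~A}
Apply modus tollens to closure:
  ~A and E->A  =>  ~E
  ~E and C->E  =>  ~C
Final negated: {~A, ~C, ~E}
New negations: {~C, ~E}
Count = 2

2


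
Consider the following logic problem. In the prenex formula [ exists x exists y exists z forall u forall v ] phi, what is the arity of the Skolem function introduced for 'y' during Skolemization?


Quantifier prefix: exists x exists y exists z forall u forall v
'y' is existentially quantified at position 2.
No universal quantifiers precede it.
Skolem function arity = 0 (a Skolem constant)

0


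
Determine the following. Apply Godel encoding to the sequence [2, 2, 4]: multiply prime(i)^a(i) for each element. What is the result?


Encode each element as an exponent of the corresponding prime:
  2^2 = 4
  3^2 = 9
  5^4 = 625
Product = 4 * 9 * 625 = 22500

22500


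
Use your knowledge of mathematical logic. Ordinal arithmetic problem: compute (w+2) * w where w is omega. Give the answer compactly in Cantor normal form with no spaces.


Compute (w+2) * w.
Ordinal * is associative and left-distributive over +, but NOT commutative; for finite n>1, n*w = w but w*n stays w*n.
(w+2) * w = sup{(w+2)*k : k<w} = sup{w*k+2} = w^2 (the +2 tail is absorbed in the limit).
Result = w^2

w^2


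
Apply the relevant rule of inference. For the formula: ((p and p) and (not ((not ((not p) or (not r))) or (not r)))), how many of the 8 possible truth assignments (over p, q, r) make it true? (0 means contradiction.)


Check all 8 assignments:
p=0, q=0, r=0: 0
p=0, q=0, r=1: 0
p=0, q=1, r=0: 0
p=0, q=1, r=1: 0
p=1, q=0, r=0: 0
p=1, q=0, r=1: 0
p=1, q=1, r=0: 0
p=1, q=1, r=1: 0
Count of True = 0

0


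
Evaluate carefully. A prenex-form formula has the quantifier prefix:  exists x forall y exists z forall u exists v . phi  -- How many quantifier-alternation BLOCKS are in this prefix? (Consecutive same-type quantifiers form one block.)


Quantifier-type sequence: E A E A E  (A=forall, E=exists)
Group into maximal same-type runs:
  Ex1 | Ax1 | Ex1 | Ax1 | Ex1
Number of blocks = 5

5


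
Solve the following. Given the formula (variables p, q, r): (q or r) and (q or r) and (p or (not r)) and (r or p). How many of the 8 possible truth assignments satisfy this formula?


Evaluate all 8 assignments for p, q, r:
p=0, q=0, r=0: 0
p=0, q=0, r=1: 0
p=0, q=1, r=0: 0
p=0, q=1, r=1: 0
p=1, q=0, r=0: 0
p=1, q=0, r=1: 1
p=1, q=1, r=0: 1
p=1, q=1, r=1: 1
Satisfying count = 3

3


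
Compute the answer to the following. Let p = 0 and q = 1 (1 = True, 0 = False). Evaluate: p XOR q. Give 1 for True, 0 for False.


p = 0, q = 1
Operation: p XOR q
Evaluate: 0 XOR 1 = 1

1


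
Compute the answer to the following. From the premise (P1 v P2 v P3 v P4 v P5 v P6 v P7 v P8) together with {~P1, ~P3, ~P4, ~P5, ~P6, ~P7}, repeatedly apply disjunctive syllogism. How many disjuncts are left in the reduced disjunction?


Original disjuncts (8): P1, P2, P3, P4, P5, P6, P7, P8
Negated (eliminate): ~P1, ~P3, ~P4, ~P5, ~P6, ~P7
Remaining disjuncts: P2, P8
Count = 8 - 6 = 2

2


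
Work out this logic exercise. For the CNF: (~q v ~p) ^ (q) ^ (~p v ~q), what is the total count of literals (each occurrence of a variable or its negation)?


Counting literals in each clause:
Clause 1: 2 literal(s)
Clause 2: 1 literal(s)
Clause 3: 2 literal(s)
Total = 5

5


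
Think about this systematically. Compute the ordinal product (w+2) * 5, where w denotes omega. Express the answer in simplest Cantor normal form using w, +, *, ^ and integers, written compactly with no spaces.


Compute (w+2) * 5.
Ordinal * is associative and left-distributive over +, but NOT commutative; for finite n>1, n*w = w but w*n stays w*n.
(w+2) * 5 = (w+2) repeated 5 times. Each intermediate +2 is absorbed by the following w; only the last survives: w*5+2.
Result = w*5+2

w*5+2


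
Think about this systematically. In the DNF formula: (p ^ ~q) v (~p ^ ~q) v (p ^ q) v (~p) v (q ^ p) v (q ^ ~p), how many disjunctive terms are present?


A DNF formula is a disjunction of terms (conjunctions).
Terms are separated by v.
Counting the disjuncts: 6 terms.

6


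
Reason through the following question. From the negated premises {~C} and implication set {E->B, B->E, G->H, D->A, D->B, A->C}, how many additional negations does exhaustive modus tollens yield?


Initial negated facts: {~C}
Apply modus tollens to closure:
  ~C and A->C  =>  ~A
  ~A and D->A  =>  ~D
Final negated: {~A, ~C, ~D}
New negations: {~A, ~D}
Count = 2

2


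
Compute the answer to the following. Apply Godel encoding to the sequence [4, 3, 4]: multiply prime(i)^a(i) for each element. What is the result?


Encode each element as an exponent of the corresponding prime:
  2^4 = 16
  3^3 = 27
  5^4 = 625
Product = 16 * 27 * 625 = 270000

270000


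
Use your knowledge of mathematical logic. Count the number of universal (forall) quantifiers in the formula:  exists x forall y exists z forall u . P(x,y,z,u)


Quantifier prefix: exists x forall y exists z forall u
Mark each quantifier type:
  E U E U
Universal count = 2, Existential count = 2
Asked for universal (forall) quantifiers: 2

2


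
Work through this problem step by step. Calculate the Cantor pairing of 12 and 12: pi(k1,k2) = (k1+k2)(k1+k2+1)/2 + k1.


k1 + k2 = 24
(k1+k2)(k1+k2+1)/2 = 24 * 25 / 2 = 300
pi = 300 + 12 = 312

312


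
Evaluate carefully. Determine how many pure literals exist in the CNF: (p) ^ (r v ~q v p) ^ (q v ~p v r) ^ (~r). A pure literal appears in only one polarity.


Check each variable for pure literal status:
p: mixed (not pure)
q: mixed (not pure)
r: mixed (not pure)
Pure literal count = 0

0


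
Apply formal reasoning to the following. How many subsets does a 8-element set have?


The power set of a set with n elements has 2^n elements.
|P(S)| = 2^8 = 256

256


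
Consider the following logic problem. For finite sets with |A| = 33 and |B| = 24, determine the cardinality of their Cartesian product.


The Cartesian product A x B contains all ordered pairs (a, b).
|A x B| = |A| * |B| = 33 * 24 = 792

792


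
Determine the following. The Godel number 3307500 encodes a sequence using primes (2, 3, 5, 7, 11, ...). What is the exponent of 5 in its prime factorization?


Factorize 3307500 by dividing by 5 repeatedly.
Division steps: 5 divides 3307500 exactly 4 time(s).
Exponent of 5 = 4

4


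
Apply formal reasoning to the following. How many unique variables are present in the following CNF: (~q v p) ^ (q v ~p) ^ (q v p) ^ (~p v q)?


Identify each variable that appears in the formula.
Variables found: p, q
Count = 2

2


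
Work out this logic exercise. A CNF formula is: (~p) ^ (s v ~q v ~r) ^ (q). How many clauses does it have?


A CNF formula is a conjunction of clauses.
Clauses are separated by ^.
Counting the conjuncts: 3 clauses.

3


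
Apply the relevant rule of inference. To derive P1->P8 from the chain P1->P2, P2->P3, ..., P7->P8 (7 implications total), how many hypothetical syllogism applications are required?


With 7 implications in a chain connecting 8 propositions:
P1->P2, P2->P3, ..., P7->P8
Steps needed = (number of implications) - 1 = 7 - 1 = 6

6


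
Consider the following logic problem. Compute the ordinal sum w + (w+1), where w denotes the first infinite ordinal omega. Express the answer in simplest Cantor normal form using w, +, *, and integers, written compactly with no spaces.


Compute w + (w+1).
Ordinal + is associative but NOT commutative; for finite n>0, n + w = w but w + n stays w+n.
w + (w+1) = (w+w) + 1 = w*2+1.
Result = w*2+1

w*2+1


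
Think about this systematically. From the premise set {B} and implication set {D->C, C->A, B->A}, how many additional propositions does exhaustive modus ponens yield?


Initial facts: {B}
Apply modus ponens to closure:
  B and B->A  =>  A
Final known: {A, B}
New propositions: {A}
Count = 1

1


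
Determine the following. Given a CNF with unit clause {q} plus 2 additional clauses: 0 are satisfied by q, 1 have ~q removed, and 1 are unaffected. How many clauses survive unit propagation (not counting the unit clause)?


Satisfied (removed): 0
Shortened (remain): 1
Unchanged (remain): 1
Remaining = 1 + 1 = 2

2


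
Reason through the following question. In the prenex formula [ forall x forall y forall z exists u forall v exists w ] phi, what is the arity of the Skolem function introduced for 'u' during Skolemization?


Quantifier prefix: forall x forall y forall z exists u forall v exists w
'u' is existentially quantified at position 4.
Universal variables preceding it: x, y, z
Skolem function arity = 3

3


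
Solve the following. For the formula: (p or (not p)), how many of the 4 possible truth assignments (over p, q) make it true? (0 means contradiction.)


Check all 4 assignments:
p=0, q=0: 1
p=0, q=1: 1
p=1, q=0: 1
p=1, q=1: 1
Count of True = 4

4


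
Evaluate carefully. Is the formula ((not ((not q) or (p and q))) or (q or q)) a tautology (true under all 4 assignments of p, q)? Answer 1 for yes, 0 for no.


Check all 4 assignments:
p=0, q=0: 0
p=0, q=1: 1
p=1, q=0: 0
p=1, q=1: 1
Satisfying count = 2/4.
Tautology iff count = 4: no.

0


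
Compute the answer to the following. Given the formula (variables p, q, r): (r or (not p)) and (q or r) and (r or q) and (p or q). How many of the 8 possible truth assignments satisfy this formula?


Evaluate all 8 assignments for p, q, r:
p=0, q=0, r=0: 0
p=0, q=0, r=1: 0
p=0, q=1, r=0: 1
p=0, q=1, r=1: 1
p=1, q=0, r=0: 0
p=1, q=0, r=1: 1
p=1, q=1, r=0: 0
p=1, q=1, r=1: 1
Satisfying count = 4

4


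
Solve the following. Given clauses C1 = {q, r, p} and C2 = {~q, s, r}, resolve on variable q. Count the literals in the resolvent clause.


Remove q from C1 and ~q from C2.
C1 remainder: {r, p}
C2 remainder: {s, r}
Union (resolvent): {p, r, s}
Resolvent has 3 literal(s).

3


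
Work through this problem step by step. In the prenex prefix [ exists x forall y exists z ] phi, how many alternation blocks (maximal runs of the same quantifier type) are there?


Quantifier-type sequence: E A E  (A=forall, E=exists)
Group into maximal same-type runs:
  Ex1 | Ax1 | Ex1
Number of blocks = 3

3


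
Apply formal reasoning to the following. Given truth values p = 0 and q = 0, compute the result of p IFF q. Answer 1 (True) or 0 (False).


p = 0, q = 0
Operation: p IFF q
Evaluate: 0 IFF 0 = 1

1


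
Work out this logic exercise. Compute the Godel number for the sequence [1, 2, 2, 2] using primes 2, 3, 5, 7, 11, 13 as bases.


Encode each element as an exponent of the corresponding prime:
  2^1 = 2
  3^2 = 9
  5^2 = 25
  7^2 = 49
Product = 2 * 9 * 25 * 49 = 22050

22050


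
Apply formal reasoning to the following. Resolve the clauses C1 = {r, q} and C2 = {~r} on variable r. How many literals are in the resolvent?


Remove r from C1 and ~r from C2.
C1 remainder: {q}
C2 remainder: {}
Union (resolvent): {q}
Resolvent has 1 literal(s).

1


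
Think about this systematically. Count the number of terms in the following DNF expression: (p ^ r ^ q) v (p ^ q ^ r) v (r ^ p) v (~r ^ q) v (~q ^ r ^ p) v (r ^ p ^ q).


A DNF formula is a disjunction of terms (conjunctions).
Terms are separated by v.
Counting the disjuncts: 6 terms.

6


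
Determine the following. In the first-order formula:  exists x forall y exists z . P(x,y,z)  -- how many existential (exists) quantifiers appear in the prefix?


Quantifier prefix: exists x forall y exists z
Mark each quantifier type:
  E U E
Universal count = 1, Existential count = 2
Asked for existential (exists) quantifiers: 2

2


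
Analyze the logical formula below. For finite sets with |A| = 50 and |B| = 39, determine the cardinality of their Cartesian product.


The Cartesian product A x B contains all ordered pairs (a, b).
|A x B| = |A| * |B| = 50 * 39 = 1950

1950


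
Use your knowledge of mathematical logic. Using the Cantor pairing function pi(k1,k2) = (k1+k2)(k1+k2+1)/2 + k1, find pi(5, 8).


k1 + k2 = 13
(k1+k2)(k1+k2+1)/2 = 13 * 14 / 2 = 91
pi = 91 + 5 = 96

96


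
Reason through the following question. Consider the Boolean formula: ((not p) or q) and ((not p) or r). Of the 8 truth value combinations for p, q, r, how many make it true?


Evaluate all 8 assignments for p, q, r:
p=0, q=0, r=0: 1
p=0, q=0, r=1: 1
p=0, q=1, r=0: 1
p=0, q=1, r=1: 1
p=1, q=0, r=0: 0
p=1, q=0, r=1: 0
p=1, q=1, r=0: 0
p=1, q=1, r=1: 1
Satisfying count = 5

5


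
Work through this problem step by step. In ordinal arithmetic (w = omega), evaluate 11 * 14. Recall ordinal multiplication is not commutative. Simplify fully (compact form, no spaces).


Compute 11 * 14.
Ordinal * is associative and left-distributive over +, but NOT commutative; for finite n>1, n*w = w but w*n stays w*n.
Both finite; ordinal * agrees with natural *: 11 * 14 = 154.
Result = 154

154


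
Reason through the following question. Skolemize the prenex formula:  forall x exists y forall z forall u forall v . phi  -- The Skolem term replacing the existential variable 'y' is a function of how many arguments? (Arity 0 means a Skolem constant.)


Quantifier prefix: forall x exists y forall z forall u forall v
'y' is existentially quantified at position 2.
Universal variables preceding it: x
Skolem function arity = 1

1


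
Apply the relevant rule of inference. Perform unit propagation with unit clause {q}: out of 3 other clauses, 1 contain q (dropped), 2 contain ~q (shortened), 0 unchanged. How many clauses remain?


Satisfied (removed): 1
Shortened (remain): 2
Unchanged (remain): 0
Remaining = 2 + 0 = 2

2


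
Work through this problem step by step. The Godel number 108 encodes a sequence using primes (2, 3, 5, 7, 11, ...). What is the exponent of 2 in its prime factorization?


Factorize 108 by dividing by 2 repeatedly.
Division steps: 2 divides 108 exactly 2 time(s).
Exponent of 2 = 2

2


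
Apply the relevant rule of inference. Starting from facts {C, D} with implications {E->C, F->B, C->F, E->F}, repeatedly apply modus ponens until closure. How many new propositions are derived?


Initial facts: {C, D}
Apply modus ponens to closure:
  C and C->F  =>  F
  F and F->B  =>  B
Final known: {B, C, D, F}
New propositions: {B, F}
Count = 2

2


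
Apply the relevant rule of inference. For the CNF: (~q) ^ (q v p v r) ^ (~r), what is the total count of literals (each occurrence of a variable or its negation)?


Counting literals in each clause:
Clause 1: 1 literal(s)
Clause 2: 3 literal(s)
Clause 3: 1 literal(s)
Total = 5

5


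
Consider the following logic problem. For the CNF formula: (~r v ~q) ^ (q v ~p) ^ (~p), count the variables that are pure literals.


Check each variable for pure literal status:
p: pure negative
q: mixed (not pure)
r: pure negative
Pure literal count = 2

2


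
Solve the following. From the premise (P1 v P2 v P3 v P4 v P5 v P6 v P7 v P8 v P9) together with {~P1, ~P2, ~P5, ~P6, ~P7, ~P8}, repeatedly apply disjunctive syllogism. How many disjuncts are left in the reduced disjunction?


Original disjuncts (9): P1, P2, P3, P4, P5, P6, P7, P8, P9
Negated (eliminate): ~P1, ~P2, ~P5, ~P6, ~P7, ~P8
Remaining disjuncts: P3, P4, P9
Count = 9 - 6 = 3

3


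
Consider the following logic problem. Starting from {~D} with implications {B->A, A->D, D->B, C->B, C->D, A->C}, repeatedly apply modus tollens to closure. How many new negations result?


Initial negated facts: {~D}
Apply modus tollens to closure:
  ~D and A->D  =>  ~A
  ~D and C->D  =>  ~C
  ~A and B->A  =>  ~B
Final negated: {~A, ~B, ~C, ~D}
New negations: {~A, ~B, ~C}
Count = 3

3


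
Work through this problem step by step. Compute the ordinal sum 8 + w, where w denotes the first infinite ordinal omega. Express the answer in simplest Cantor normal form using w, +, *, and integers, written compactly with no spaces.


Compute 8 + w.
Ordinal + is associative but NOT commutative; for finite n>0, n + w = w but w + n stays w+n.
Any finite left addend is absorbed by w on the right: 8 + w = w.
Result = w

w


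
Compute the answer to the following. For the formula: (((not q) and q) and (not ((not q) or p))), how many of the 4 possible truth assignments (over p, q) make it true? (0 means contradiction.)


Check all 4 assignments:
p=0, q=0: 0
p=0, q=1: 0
p=1, q=0: 0
p=1, q=1: 0
Count of True = 0

0


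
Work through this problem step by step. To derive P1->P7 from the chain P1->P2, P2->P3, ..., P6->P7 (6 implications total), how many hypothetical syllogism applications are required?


With 6 implications in a chain connecting 7 propositions:
P1->P2, P2->P3, ..., P6->P7
Steps needed = (number of implications) - 1 = 6 - 1 = 5

5


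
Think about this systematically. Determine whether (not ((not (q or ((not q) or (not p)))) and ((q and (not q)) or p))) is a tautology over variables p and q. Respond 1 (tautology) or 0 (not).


Check all 4 assignments:
p=0, q=0: 1
p=0, q=1: 1
p=1, q=0: 1
p=1, q=1: 1
Satisfying count = 4/4.
Tautology iff count = 4: yes.

1


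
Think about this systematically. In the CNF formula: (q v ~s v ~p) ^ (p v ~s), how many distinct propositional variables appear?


Identify each variable that appears in the formula.
Variables found: p, q, s
Count = 3

3


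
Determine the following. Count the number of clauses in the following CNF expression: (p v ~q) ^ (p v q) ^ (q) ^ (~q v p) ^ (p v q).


A CNF formula is a conjunction of clauses.
Clauses are separated by ^.
Counting the conjuncts: 5 clauses.

5


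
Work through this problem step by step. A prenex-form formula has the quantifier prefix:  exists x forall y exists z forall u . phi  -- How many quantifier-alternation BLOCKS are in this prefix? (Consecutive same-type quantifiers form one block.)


Quantifier-type sequence: E A E A  (A=forall, E=exists)
Group into maximal same-type runs:
  Ex1 | Ax1 | Ex1 | Ax1
Number of blocks = 4

4


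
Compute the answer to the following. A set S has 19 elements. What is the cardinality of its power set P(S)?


The power set of a set with n elements has 2^n elements.
|P(S)| = 2^19 = 524288

524288


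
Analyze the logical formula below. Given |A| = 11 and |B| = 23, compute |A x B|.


The Cartesian product A x B contains all ordered pairs (a, b).
|A x B| = |A| * |B| = 11 * 23 = 253

253


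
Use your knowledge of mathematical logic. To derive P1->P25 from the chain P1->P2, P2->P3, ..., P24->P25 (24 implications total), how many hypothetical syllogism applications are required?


With 24 implications in a chain connecting 25 propositions:
P1->P2, P2->P3, ..., P24->P25
Steps needed = (number of implications) - 1 = 24 - 1 = 23

23


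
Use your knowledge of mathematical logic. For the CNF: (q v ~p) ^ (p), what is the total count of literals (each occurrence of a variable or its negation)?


Counting literals in each clause:
Clause 1: 2 literal(s)
Clause 2: 1 literal(s)
Total = 3

3


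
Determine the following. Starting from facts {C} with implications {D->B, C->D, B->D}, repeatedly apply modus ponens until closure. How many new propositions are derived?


Initial facts: {C}
Apply modus ponens to closure:
  C and C->D  =>  D
  D and D->B  =>  B
Final known: {B, C, D}
New propositions: {B, D}
Count = 2

2


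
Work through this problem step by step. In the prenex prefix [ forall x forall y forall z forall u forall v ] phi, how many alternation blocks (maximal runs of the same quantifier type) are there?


Quantifier-type sequence: A A A A A  (A=forall, E=exists)
Group into maximal same-type runs:
  Ax5
Number of blocks = 1

1


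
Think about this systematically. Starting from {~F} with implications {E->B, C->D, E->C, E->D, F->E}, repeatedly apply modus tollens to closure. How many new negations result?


Initial negated facts: {~F}
Apply modus tollens to closure:
  (no implication fires)
Final negated: {~F}
New negations: {(none)}
Count = 0

0


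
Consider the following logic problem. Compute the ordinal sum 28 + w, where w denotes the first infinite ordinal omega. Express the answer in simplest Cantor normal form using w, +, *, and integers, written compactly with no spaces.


Compute 28 + w.
Ordinal + is associative but NOT commutative; for finite n>0, n + w = w but w + n stays w+n.
Any finite left addend is absorbed by w on the right: 28 + w = w.
Result = w

w


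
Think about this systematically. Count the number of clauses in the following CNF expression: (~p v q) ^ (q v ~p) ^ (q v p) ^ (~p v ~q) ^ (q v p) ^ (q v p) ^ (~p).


A CNF formula is a conjunction of clauses.
Clauses are separated by ^.
Counting the conjuncts: 7 clauses.

7


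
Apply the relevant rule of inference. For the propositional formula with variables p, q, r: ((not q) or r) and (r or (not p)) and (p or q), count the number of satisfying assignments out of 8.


Evaluate all 8 assignments for p, q, r:
p=0, q=0, r=0: 0
p=0, q=0, r=1: 0
p=0, q=1, r=0: 0
p=0, q=1, r=1: 1
p=1, q=0, r=0: 0
p=1, q=0, r=1: 1
p=1, q=1, r=0: 0
p=1, q=1, r=1: 1
Satisfying count = 3

3


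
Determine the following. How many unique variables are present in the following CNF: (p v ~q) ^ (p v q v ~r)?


Identify each variable that appears in the formula.
Variables found: p, q, r
Count = 3

3


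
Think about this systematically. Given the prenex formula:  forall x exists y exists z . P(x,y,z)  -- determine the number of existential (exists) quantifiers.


Quantifier prefix: forall x exists y exists z
Mark each quantifier type:
  U E E
Universal count = 1, Existential count = 2
Asked for existential (exists) quantifiers: 2

2


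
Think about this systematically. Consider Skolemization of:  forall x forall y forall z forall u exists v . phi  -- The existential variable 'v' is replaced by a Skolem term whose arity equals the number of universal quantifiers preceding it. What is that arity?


Quantifier prefix: forall x forall y forall z forall u exists v
'v' is existentially quantified at position 5.
Universal variables preceding it: x, y, z, u
Skolem function arity = 4

4


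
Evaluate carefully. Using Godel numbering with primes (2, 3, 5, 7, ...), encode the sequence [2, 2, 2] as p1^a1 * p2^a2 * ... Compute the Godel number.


Encode each element as an exponent of the corresponding prime:
  2^2 = 4
  3^2 = 9
  5^2 = 25
Product = 4 * 9 * 25 = 900

900


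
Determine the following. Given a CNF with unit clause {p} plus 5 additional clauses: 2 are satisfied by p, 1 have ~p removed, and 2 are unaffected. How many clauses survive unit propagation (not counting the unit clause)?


Satisfied (removed): 2
Shortened (remain): 1
Unchanged (remain): 2
Remaining = 1 + 2 = 3

3


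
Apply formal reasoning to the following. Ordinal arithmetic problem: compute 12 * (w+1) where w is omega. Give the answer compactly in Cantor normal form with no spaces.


Compute 12 * (w+1).
Ordinal * is associative and left-distributive over +, but NOT commutative; for finite n>1, n*w = w but w*n stays w*n.
By left-distributivity: 12 * (w+1) = 12*w + 12*1 = w + 12 = w+12.
Result = w+12

w+12


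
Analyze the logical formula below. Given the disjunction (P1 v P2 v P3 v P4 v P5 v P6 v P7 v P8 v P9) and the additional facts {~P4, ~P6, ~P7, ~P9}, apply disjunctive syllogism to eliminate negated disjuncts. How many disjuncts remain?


Original disjuncts (9): P1, P2, P3, P4, P5, P6, P7, P8, P9
Negated (eliminate): ~P4, ~P6, ~P7, ~P9
Remaining disjuncts: P1, P2, P3, P5, P8
Count = 9 - 4 = 5

5


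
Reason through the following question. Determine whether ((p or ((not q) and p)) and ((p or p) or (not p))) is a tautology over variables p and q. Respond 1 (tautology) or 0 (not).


Check all 4 assignments:
p=0, q=0: 0
p=0, q=1: 0
p=1, q=0: 1
p=1, q=1: 1
Satisfying count = 2/4.
Tautology iff count = 4: no.

0


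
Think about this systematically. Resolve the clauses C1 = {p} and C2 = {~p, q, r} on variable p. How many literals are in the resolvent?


Remove p from C1 and ~p from C2.
C1 remainder: {}
C2 remainder: {q, r}
Union (resolvent): {q, r}
Resolvent has 2 literal(s).

2


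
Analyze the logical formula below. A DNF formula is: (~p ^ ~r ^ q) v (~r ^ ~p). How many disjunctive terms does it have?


A DNF formula is a disjunction of terms (conjunctions).
Terms are separated by v.
Counting the disjuncts: 2 terms.

2


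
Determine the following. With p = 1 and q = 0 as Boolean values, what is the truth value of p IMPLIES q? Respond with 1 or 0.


p = 1, q = 0
Operation: p IMPLIES q
Evaluate: 1 IMPLIES 0 = 0

0


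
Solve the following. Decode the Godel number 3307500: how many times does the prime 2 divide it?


Factorize 3307500 by dividing by 2 repeatedly.
Division steps: 2 divides 3307500 exactly 2 time(s).
Exponent of 2 = 2

2
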